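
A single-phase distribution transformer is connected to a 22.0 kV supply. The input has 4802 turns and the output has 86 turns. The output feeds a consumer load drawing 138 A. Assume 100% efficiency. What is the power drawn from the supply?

I_in = I_out × N_out/N_in = 138 × 86/4802 = 2.4715 A.
P = V_in I_in = 22000 × 2.4715 = 54400 W.

P ≈ 54400 W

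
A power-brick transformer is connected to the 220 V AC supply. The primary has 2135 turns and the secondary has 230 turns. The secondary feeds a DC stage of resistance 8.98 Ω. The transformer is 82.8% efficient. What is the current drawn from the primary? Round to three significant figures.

I_p ≈ 0.343 A

V_s = 220 × 230/2135 = 23.700 V.
I_s = V_s/R = 23.700/8.98 = 2.6392 A.
P_out = V_s I_s = 23.700 × 2.6392 = 62.550 W.
P_in = P_out/η = 62.550/0.828 = 75.544 W.
I_p = P_in/V_p = 75.544/220 = 0.343 A.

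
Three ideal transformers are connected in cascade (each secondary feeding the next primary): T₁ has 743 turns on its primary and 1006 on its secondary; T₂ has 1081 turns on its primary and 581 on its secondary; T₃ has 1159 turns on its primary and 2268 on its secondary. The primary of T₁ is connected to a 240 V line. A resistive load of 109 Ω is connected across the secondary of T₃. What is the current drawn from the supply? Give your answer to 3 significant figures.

Secondary of T₁: V = 240.00 × 1006/743 = 324.95 V.
Secondary of T₂: V = 324.95 × 581/1081 = 174.65 V.
Secondary of T₃: V = 174.65 × 2268/1159 = 341.77 V.
I_load = 341.77/109 = 3.1355 A, so P_out = 341.77 × 3.1355 = 1071.6 W.
All ideal ⇒ P_in = P_out, so I_supply = 1071.6/240 = 4.47 A.

I_supply ≈ 4.47 A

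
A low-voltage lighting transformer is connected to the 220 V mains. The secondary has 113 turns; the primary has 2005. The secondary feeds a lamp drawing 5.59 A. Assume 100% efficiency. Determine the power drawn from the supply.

P ≈ 69.3 W

I_p = I_s × N_s/N_p = 5.59 × 113/2005 = 0.31505 A.
P = V_p I_p = 220 × 0.31505 = 69.3 W.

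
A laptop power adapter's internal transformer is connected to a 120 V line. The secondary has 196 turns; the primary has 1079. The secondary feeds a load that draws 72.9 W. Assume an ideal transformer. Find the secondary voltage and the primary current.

V_s ≈ 21.8 V, I_p ≈ 0.608 A

V_s = V_p × N_s/N_p = 120 × 196/1079 = 21.798 V.
I_s = P/V_s = 72.9/21.798 = 3.3443 A.
I_p = I_s × N_s/N_p = 3.3443 × 196/1079 = 0.608 A.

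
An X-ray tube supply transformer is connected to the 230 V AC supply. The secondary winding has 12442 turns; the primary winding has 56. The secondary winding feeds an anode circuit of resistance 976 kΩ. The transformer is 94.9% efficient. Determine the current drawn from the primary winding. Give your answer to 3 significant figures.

V_s = 230 × 12442/56 = 51101 V.
I_s = V_s/R = 51101/976000 = 0.052358 A.
P_out = V_s I_s = 51101 × 0.052358 = 2675.5 W.
P_in = P_out/η = 2675.5/0.949 = 2819.3 W.
I_p = P_in/V_p = 2819.3/230 = 12.3 A.

I_p ≈ 12.3 A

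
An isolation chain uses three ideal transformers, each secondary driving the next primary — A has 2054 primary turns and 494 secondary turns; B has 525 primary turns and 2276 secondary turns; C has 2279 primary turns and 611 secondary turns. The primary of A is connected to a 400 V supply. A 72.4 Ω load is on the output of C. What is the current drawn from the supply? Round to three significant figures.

Secondary of A: V = 400.00 × 494/2054 = 96.203 V.
Secondary of B: V = 96.203 × 2276/525 = 417.06 V.
Secondary of C: V = 417.06 × 611/2279 = 111.81 V.
I_load = 111.81/72.4 = 1.5444 A, so P_out = 111.81 × 1.5444 = 172.68 W.
All ideal ⇒ P_in = P_out, so I_supply = 172.68/400 = 0.432 A.

I_supply ≈ 0.432 A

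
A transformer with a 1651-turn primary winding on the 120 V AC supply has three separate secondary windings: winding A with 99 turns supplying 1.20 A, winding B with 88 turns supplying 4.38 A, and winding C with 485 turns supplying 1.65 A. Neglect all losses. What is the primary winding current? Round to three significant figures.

I_p ≈ 0.790 A

V_A = 120 × 99/1651 = 7.1956 V; V_B = 120 × 88/1651 = 6.3961 V; V_C = 120 × 485/1651 = 35.251 V.
P_out = V_A I_A + V_B I_B + V_C I_C = 7.1956×1.20 + 6.3961×4.38 + 35.251×1.65 = 8.6348 + 28.015 + 58.165 = 94.815 W.
Ideal ⇒ P_in = P_out, so I_p = P_out/V_p = 94.815/120 = 0.790 A.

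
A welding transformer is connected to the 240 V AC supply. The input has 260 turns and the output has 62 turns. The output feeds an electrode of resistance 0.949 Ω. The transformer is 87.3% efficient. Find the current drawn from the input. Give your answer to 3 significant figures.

I_in ≈ 16.5 A

V_out = 240 × 62/260 = 57.231 V.
I_out = V_out/R = 57.231/0.949 = 60.306 A.
P_out = V_out I_out = 57.231 × 60.306 = 3451.4 W.
P_in = P_out/η = 3451.4/0.873 = 3953.5 W.
I_in = P_in/V_in = 3953.5/240 = 16.5 A.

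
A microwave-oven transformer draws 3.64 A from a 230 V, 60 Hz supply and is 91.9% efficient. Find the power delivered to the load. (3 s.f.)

P_in = V_p I_p = 230 × 3.64 = 837.20 W.
P_out = η P_in = 0.919 × 837.20 = 769 W.

P_out ≈ 769 W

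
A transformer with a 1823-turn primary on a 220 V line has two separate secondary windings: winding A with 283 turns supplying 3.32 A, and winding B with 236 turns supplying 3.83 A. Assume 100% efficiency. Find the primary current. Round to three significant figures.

V_A = 220 × 283/1823 = 34.152 V; V_B = 220 × 236/1823 = 28.481 V.
P_out = V_A I_A + V_B I_B = 34.152×3.32 + 28.481×3.83 = 113.39 + 109.08 = 222.47 W.
Ideal ⇒ P_in = P_out, so I_p = P_out/V_p = 222.47/220 = 1.01 A.

I_p ≈ 1.01 A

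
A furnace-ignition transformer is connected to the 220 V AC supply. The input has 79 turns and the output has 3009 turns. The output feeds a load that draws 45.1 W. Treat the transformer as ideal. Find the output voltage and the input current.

V_out = V_in × N_out/N_in = 220 × 3009/79 = 8379.5 V.
I_out = P/V_out = 45.1/8379.5 = 0.0053822 A.
I_in = I_out × N_out/N_in = 0.0053822 × 3009/79 = 0.205 A.

V_out ≈ 8380 V, I_in ≈ 0.205 A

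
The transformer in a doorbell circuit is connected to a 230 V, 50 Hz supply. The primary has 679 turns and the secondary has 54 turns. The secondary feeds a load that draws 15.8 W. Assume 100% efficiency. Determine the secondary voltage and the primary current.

V_s = V_p × N_s/N_p = 230 × 54/679 = 18.292 V.
I_s = P/V_s = 15.8/18.292 = 0.86378 A.
I_p = I_s × N_s/N_p = 0.86378 × 54/679 = 0.0687 A.

V_s ≈ 18.3 V, I_p ≈ 0.0687 A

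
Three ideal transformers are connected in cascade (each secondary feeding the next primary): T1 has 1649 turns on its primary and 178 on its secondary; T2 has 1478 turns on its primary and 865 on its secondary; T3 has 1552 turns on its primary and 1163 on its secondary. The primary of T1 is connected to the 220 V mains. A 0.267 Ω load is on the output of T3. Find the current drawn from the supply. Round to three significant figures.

I_supply ≈ 1.85 A

Secondary of T1: V = 220.00 × 178/1649 = 23.748 V.
Secondary of T2: V = 23.748 × 865/1478 = 13.898 V.
Secondary of T3: V = 13.898 × 1163/1552 = 10.415 V.
I_load = 10.415/0.267 = 39.007 A, so P_out = 10.415 × 39.007 = 406.25 W.
All ideal ⇒ P_in = P_out, so I_supply = 406.25/220 = 1.85 A.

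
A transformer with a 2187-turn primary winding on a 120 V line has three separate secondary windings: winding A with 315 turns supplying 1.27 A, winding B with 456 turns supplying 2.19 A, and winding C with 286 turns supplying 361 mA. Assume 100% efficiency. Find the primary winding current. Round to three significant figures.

I_p ≈ 0.687 A

V_A = 120 × 315/2187 = 17.284 V; V_B = 120 × 456/2187 = 25.021 V; V_C = 120 × 286/2187 = 15.693 V.
P_out = V_A I_A + V_B I_B + V_C I_C = 17.284×1.27 + 25.021×2.19 + 15.693×0.361 = 21.951 + 54.795 + 5.6651 = 82.411 W.
Ideal ⇒ P_in = P_out, so I_p = P_out/V_p = 82.411/120 = 0.687 A.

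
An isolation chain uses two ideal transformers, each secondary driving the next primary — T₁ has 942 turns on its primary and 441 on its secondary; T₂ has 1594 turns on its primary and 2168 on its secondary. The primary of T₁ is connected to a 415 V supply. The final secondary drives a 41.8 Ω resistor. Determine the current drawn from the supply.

I_supply ≈ 4.03 A

After T₁: V = 415.00 × 441/942 = 194.28 V.
After T₂: V = 194.28 × 2168/1594 = 264.24 V.
I_load = 264.24/41.8 = 6.3217 A, so P_out = 264.24 × 6.3217 = 1670.5 W.
All ideal ⇒ P_in = P_out, so I_supply = 1670.5/415 = 4.03 A.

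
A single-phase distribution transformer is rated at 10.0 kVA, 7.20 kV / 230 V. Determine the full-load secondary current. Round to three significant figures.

I_s ≈ 43.5 A

I_s = S/V_s = 10000/230 = 43.5 A.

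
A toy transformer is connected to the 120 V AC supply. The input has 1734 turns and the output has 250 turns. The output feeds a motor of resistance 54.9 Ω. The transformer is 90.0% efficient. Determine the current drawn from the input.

V_out = 120 × 250/1734 = 17.301 V.
I_out = V_out/R = 17.301/54.9 = 0.31514 A.
P_out = V_out I_out = 17.301 × 0.31514 = 5.4522 W.
P_in = P_out/η = 5.4522/0.900 = 6.0580 W.
I_in = P_in/V_in = 6.0580/120 = 0.0505 A.

I_in ≈ 0.0505 A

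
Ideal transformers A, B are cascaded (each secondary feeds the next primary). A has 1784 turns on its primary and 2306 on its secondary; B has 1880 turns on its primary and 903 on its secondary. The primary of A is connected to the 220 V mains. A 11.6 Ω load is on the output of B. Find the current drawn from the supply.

I_supply ≈ 7.31 A

Secondary of A: V = 220.00 × 2306/1784 = 284.37 V.
Secondary of B: V = 284.37 × 903/1880 = 136.59 V.
I_load = 136.59/11.6 = 11.775 A, so P_out = 136.59 × 11.775 = 1608.3 W.
All ideal ⇒ P_in = P_out, so I_supply = 1608.3/220 = 7.31 A.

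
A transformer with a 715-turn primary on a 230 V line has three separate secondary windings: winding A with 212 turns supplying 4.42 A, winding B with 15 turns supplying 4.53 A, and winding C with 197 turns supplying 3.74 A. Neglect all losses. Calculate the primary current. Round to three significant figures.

V_A = 230 × 212/715 = 68.196 V; V_B = 230 × 15/715 = 4.8252 V; V_C = 230 × 197/715 = 63.371 V.
P_out = V_A I_A + V_B I_B + V_C I_C = 68.196×4.42 + 4.8252×4.53 + 63.371×3.74 = 301.43 + 21.858 + 237.01 = 560.29 W.
Ideal ⇒ P_in = P_out, so I_p = P_out/V_p = 560.29/230 = 2.44 A.

I_p ≈ 2.44 A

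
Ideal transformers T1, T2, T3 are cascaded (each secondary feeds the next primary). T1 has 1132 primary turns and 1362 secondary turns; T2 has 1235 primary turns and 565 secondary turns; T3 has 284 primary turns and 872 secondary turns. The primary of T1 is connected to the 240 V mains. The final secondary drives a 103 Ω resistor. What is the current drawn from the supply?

Secondary of T1: V = 240.00 × 1362/1132 = 288.76 V.
Secondary of T2: V = 288.76 × 565/1235 = 132.11 V.
Secondary of T3: V = 132.11 × 872/284 = 405.62 V.
I_load = 405.62/103 = 3.9381 A, so P_out = 405.62 × 3.9381 = 1597.4 W.
All ideal ⇒ P_in = P_out, so I_supply = 1597.4/240 = 6.66 A.

I_supply ≈ 6.66 A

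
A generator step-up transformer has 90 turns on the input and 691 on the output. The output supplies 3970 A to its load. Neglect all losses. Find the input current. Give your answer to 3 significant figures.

I_in ≈ 30500 A

For an ideal transformer I_in/I_out = N_out/N_in, so I_in = 3970 × 691/90 = 30500 A.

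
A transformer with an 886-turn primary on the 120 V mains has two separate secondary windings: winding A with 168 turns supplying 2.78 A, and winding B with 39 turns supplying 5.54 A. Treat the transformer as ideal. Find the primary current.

I_p ≈ 0.771 A

V_A = 120 × 168/886 = 22.754 V; V_B = 120 × 39/886 = 5.2822 V.
P_out = V_A I_A + V_B I_B = 22.754×2.78 + 5.2822×5.54 = 63.256 + 29.263 = 92.519 W.
Ideal ⇒ P_in = P_out, so I_p = P_out/V_p = 92.519/120 = 0.771 A.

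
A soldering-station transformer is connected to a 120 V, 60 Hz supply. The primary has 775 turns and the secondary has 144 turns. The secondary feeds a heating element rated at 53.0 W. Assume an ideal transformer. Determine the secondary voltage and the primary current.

V_s ≈ 22.3 V, I_p ≈ 0.442 A

V_s = V_p × N_s/N_p = 120 × 144/775 = 22.297 V.
I_s = P/V_s = 53.0/22.297 = 2.3770 A.
I_p = I_s × N_s/N_p = 2.3770 × 144/775 = 0.442 A.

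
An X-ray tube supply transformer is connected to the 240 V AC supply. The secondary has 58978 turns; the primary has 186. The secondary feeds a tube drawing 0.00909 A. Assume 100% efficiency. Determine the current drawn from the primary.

For an ideal transformer I_p N_p = I_s N_s, so I_p = 0.00909 × 58978/186 = 2.88 A.

I_p ≈ 2.88 A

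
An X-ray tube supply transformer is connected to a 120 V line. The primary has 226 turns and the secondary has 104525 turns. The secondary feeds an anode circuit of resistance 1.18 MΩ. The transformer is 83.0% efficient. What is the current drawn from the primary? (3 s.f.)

I_p ≈ 26.2 A

V_s = 120 × 104525/226 = 55500 V.
I_s = V_s/R = 55500/(1.18×10^6) = 0.047034 A.
P_out = V_s I_s = 55500 × 0.047034 = 2610.4 W.
P_in = P_out/η = 2610.4/0.830 = 3145.0 W.
I_p = P_in/V_p = 3145.0/120 = 26.2 A.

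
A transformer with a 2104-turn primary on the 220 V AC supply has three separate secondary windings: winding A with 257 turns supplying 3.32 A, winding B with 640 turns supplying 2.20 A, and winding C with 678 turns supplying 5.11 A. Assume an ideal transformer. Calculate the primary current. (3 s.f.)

V_A = 220 × 257/2104 = 26.873 V; V_B = 220 × 640/2104 = 66.920 V; V_C = 220 × 678/2104 = 70.894 V.
P_out = V_A I_A + V_B I_B + V_C I_C = 26.873×3.32 + 66.920×2.20 + 70.894×5.11 = 89.217 + 147.22 + 362.27 = 598.71 W.
Ideal ⇒ P_in = P_out, so I_p = P_out/V_p = 598.71/220 = 2.72 A.

I_p ≈ 2.72 A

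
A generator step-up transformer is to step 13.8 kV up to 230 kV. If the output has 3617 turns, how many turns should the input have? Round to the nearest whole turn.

N_in/N_out = V_in/V_out, so N_in = 3617 × 13800/230000 = 217.0 ≈ 217 turns.

N_in = 217 turns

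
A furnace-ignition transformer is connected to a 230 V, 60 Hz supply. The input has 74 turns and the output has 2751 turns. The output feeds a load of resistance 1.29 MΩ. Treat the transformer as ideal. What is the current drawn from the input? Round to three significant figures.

I_in ≈ 0.246 A

V_out = V_in × N_out/N_in = 230 × 2751/74 = 8550.4 V.
I_out = V_out/R = 8550.4/(1.29×10^6) = 0.0066282 A.
For an ideal transformer I_in N_in = I_out N_out, so I_in = 0.0066282 × 2751/74 = 0.246 A.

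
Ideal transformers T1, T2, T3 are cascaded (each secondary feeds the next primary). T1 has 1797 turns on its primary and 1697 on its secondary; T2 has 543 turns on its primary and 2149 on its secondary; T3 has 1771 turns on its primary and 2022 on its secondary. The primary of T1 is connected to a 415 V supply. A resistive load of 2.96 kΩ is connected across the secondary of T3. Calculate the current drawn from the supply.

After T1: V = 415.00 × 1697/1797 = 391.91 V.
After T2: V = 391.91 × 2149/543 = 1551.0 V.
After T3: V = 1551.0 × 2022/1771 = 1770.8 V.
I_load = 1770.8/2960 = 0.59826 A, so P_out = 1770.8 × 0.59826 = 1059.4 W.
All ideal ⇒ P_in = P_out, so I_supply = 1059.4/415 = 2.55 A.

I_supply ≈ 2.55 A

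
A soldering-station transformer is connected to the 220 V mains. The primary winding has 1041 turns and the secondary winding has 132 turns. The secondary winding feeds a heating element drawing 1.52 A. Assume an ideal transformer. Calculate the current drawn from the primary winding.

I_p ≈ 0.193 A

For an ideal transformer I_p N_p = I_s N_s, so I_p = 1.52 × 132/1041 = 0.193 A.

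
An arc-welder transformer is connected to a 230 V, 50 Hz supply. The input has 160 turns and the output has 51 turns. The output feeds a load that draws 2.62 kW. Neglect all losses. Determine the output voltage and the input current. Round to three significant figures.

V_out = V_in × N_out/N_in = 230 × 51/160 = 73.312 V.
I_out = P/V_out = 2620/73.312 = 35.737 A.
I_in = I_out × N_out/N_in = 35.737 × 51/160 = 11.4 A.

V_out ≈ 73.3 V, I_in ≈ 11.4 A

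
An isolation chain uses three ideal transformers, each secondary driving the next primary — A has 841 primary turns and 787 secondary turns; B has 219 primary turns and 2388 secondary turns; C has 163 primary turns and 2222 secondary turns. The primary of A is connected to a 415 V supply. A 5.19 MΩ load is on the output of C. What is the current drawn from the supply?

I_supply ≈ 1.55 A

Secondary of A: V = 415.00 × 787/841 = 388.35 V.
Secondary of B: V = 388.35 × 2388/219 = 4234.6 V.
Secondary of C: V = 4234.6 × 2222/163 = 57726 V.
I_load = 57726/(5.19×10^6) = 0.011123 A, so P_out = 57726 × 0.011123 = 642.07 W.
All ideal ⇒ P_in = P_out, so I_supply = 642.07/415 = 1.55 A.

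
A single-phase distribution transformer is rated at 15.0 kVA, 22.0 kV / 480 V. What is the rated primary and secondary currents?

I_p ≈ 0.682 A, I_s ≈ 31.2 A

I_p = S/V_p = 15000/22000 = 0.682 A.
I_s = S/V_s = 15000/480 = 31.2 A.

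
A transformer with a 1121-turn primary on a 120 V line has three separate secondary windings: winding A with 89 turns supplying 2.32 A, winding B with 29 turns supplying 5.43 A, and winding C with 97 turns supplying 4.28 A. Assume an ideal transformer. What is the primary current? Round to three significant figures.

V_A = 120 × 89/1121 = 9.5272 V; V_B = 120 × 29/1121 = 3.1044 V; V_C = 120 × 97/1121 = 10.384 V.
P_out = V_A I_A + V_B I_B + V_C I_C = 9.5272×2.32 + 3.1044×5.43 + 10.384×4.28 = 22.103 + 16.857 + 44.442 = 83.402 W.
Ideal ⇒ P_in = P_out, so I_p = P_out/V_p = 83.402/120 = 0.695 A.

I_p ≈ 0.695 A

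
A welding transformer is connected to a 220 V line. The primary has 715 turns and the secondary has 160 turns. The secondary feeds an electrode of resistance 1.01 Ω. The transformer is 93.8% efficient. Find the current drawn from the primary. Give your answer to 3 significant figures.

I_p ≈ 11.6 A

V_s = 220 × 160/715 = 49.231 V.
I_s = V_s/R = 49.231/1.01 = 48.743 A.
P_out = V_s I_s = 49.231 × 48.743 = 2399.7 W.
P_in = P_out/η = 2399.7/0.938 = 2558.3 W.
I_p = P_in/V_p = 2558.3/220 = 11.6 A.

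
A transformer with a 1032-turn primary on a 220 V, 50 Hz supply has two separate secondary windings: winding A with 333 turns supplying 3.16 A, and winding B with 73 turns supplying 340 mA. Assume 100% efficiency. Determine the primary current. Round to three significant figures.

V_A = 220 × 333/1032 = 70.988 V; V_B = 220 × 73/1032 = 15.562 V.
P_out = V_A I_A + V_B I_B = 70.988×3.16 + 15.562×0.340 = 224.32 + 5.2911 = 229.61 W.
Ideal ⇒ P_in = P_out, so I_p = P_out/V_p = 229.61/220 = 1.04 A.

I_p ≈ 1.04 A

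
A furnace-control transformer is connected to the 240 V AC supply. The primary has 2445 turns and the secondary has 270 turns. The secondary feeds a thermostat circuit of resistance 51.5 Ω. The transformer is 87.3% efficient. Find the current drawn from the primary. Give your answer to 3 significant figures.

V_s = 240 × 270/2445 = 26.503 V.
I_s = V_s/R = 26.503/51.5 = 0.51462 A.
P_out = V_s I_s = 26.503 × 0.51462 = 13.639 W.
P_in = P_out/η = 13.639/0.873 = 15.623 W.
I_p = P_in/V_p = 15.623/240 = 0.0651 A.

I_p ≈ 0.0651 A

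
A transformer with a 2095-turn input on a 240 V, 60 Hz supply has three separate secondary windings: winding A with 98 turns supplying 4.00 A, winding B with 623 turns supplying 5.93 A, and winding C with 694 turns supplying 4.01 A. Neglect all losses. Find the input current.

I_in ≈ 3.28 A

V_A = 240 × 98/2095 = 11.227 V; V_B = 240 × 623/2095 = 71.370 V; V_C = 240 × 694/2095 = 79.504 V.
P_out = V_A I_A + V_B I_B + V_C I_C = 11.227×4.00 + 71.370×5.93 + 79.504×4.01 = 44.907 + 423.22 + 318.81 = 786.94 W.
Ideal ⇒ P_in = P_out, so I_in = P_out/V_in = 786.94/240 = 3.28 A.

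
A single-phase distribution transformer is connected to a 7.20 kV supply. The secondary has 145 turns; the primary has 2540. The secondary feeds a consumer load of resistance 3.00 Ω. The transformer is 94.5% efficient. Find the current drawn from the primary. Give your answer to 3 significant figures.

I_p ≈ 8.28 A

V_s = 7200 × 145/2540 = 411.02 V.
I_s = V_s/R = 411.02/3.00 = 137.01 A.
P_out = V_s I_s = 411.02 × 137.01 = 56313 W.
P_in = P_out/η = 56313/0.945 = 59591 W.
I_p = P_in/V_p = 59591/7200 = 8.28 A.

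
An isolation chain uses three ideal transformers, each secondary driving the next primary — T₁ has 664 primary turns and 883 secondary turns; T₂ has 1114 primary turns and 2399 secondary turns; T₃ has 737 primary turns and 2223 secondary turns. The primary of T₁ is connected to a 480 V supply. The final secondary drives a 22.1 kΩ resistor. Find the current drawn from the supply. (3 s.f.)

I_supply ≈ 1.62 A

After T₁: V = 480.00 × 883/664 = 638.31 V.
After T₂: V = 638.31 × 2399/1114 = 1374.6 V.
After T₃: V = 1374.6 × 2223/737 = 4146.2 V.
I_load = 4146.2/22100 = 0.18761 A, so P_out = 4146.2 × 0.18761 = 777.87 W.
All ideal ⇒ P_in = P_out, so I_supply = 777.87/480 = 1.62 A.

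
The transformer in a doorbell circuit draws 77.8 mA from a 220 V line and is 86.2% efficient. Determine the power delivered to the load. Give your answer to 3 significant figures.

P_in = V_p I_p = 220 × 0.0778 = 17.116 W.
P_out = η P_in = 0.862 × 17.116 = 14.8 W.

P_out ≈ 14.8 W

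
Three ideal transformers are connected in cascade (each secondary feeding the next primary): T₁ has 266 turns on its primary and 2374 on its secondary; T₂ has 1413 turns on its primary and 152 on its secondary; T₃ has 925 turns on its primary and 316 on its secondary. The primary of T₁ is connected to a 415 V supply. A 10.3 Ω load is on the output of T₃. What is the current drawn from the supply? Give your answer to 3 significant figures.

After T₁: V = 415.00 × 2374/266 = 3703.8 V.
After T₂: V = 3703.8 × 152/1413 = 398.43 V.
After T₃: V = 398.43 × 316/925 = 136.11 V.
I_load = 136.11/10.3 = 13.215 A, so P_out = 136.11 × 13.215 = 1798.7 W.
All ideal ⇒ P_in = P_out, so I_supply = 1798.7/415 = 4.33 A.

I_supply ≈ 4.33 A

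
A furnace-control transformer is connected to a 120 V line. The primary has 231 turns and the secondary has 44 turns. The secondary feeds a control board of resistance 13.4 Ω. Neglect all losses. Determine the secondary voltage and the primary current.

V_s ≈ 22.9 V, I_p ≈ 0.325 A

V_s = V_p × N_s/N_p = 120 × 44/231 = 22.857 V.
I_s = V_s/R = 22.857/13.4 = 1.7058 A.
I_p = I_s × N_s/N_p = 1.7058 × 44/231 = 0.325 A.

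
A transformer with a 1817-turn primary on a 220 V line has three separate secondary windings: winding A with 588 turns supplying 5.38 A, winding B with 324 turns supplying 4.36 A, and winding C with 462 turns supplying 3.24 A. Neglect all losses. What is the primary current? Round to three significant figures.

I_p ≈ 3.34 A

V_A = 220 × 588/1817 = 71.194 V; V_B = 220 × 324/1817 = 39.229 V; V_C = 220 × 462/1817 = 55.938 V.
P_out = V_A I_A + V_B I_B + V_C I_C = 71.194×5.38 + 39.229×4.36 + 55.938×3.24 = 383.03 + 171.04 + 181.24 = 735.31 W.
Ideal ⇒ P_in = P_out, so I_p = P_out/V_p = 735.31/220 = 3.34 A.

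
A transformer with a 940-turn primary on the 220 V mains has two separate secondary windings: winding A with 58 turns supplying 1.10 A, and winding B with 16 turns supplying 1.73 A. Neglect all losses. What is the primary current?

I_p ≈ 0.0973 A

V_A = 220 × 58/940 = 13.574 V; V_B = 220 × 16/940 = 3.7447 V.
P_out = V_A I_A + V_B I_B = 13.574×1.10 + 3.7447×1.73 = 14.932 + 6.4783 = 21.410 W.
Ideal ⇒ P_in = P_out, so I_p = P_out/V_p = 21.410/220 = 0.0973 A.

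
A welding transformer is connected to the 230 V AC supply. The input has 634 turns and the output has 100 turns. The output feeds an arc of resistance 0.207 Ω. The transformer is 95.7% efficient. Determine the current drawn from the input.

I_in ≈ 28.9 A

V_out = 230 × 100/634 = 36.278 V.
I_out = V_out/R = 36.278/0.207 = 175.25 A.
P_out = V_out I_out = 36.278 × 175.25 = 6357.8 W.
P_in = P_out/η = 6357.8/0.957 = 6643.5 W.
I_in = P_in/V_in = 6643.5/230 = 28.9 A.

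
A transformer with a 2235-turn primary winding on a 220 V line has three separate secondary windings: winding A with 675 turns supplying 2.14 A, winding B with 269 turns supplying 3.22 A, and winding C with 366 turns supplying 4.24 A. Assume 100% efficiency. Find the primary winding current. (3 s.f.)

V_A = 220 × 675/2235 = 66.443 V; V_B = 220 × 269/2235 = 26.479 V; V_C = 220 × 366/2235 = 36.027 V.
P_out = V_A I_A + V_B I_B + V_C I_C = 66.443×2.14 + 26.479×3.22 + 36.027×4.24 = 142.19 + 85.262 + 152.75 = 380.20 W.
Ideal ⇒ P_in = P_out, so I_p = P_out/V_p = 380.20/220 = 1.73 A.

I_p ≈ 1.73 A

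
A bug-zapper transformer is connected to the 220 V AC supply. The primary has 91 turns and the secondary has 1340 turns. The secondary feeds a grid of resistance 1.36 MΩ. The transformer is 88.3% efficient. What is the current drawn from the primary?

I_p ≈ 0.0397 A

V_s = 220 × 1340/91 = 3239.6 V.
I_s = V_s/R = 3239.6/(1.36×10^6) = 0.0023820 A.
P_out = V_s I_s = 3239.6 × 0.0023820 = 7.7167 W.
P_in = P_out/η = 7.7167/0.883 = 8.7392 W.
I_p = P_in/V_p = 8.7392/220 = 0.0397 A.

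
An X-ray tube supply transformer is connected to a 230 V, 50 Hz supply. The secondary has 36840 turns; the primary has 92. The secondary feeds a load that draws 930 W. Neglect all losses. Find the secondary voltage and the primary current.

V_s = V_p × N_s/N_p = 230 × 36840/92 = 92100 V.
I_s = P/V_s = 930/92100 = 0.010098 A.
I_p = I_s × N_s/N_p = 0.010098 × 36840/92 = 4.04 A.

V_s ≈ 92100 V, I_p ≈ 4.04 A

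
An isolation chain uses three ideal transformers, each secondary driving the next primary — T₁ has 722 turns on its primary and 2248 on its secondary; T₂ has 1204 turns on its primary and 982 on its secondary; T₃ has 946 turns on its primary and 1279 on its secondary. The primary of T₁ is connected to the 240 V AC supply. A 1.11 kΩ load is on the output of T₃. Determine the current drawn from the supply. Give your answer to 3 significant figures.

After T₁: V = 240.00 × 2248/722 = 747.26 V.
After T₂: V = 747.26 × 982/1204 = 609.47 V.
After T₃: V = 609.47 × 1279/946 = 824.01 V.
I_load = 824.01/1110 = 0.74236 A, so P_out = 824.01 × 0.74236 = 611.71 W.
All ideal ⇒ P_in = P_out, so I_supply = 611.71/240 = 2.55 A.

I_supply ≈ 2.55 A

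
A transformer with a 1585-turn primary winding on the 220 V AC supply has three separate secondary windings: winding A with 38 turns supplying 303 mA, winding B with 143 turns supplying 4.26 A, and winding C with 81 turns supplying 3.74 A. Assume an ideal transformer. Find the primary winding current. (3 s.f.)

V_A = 220 × 38/1585 = 5.2744 V; V_B = 220 × 143/1585 = 19.849 V; V_C = 220 × 81/1585 = 11.243 V.
P_out = V_A I_A + V_B I_B + V_C I_C = 5.2744×0.303 + 19.849×4.26 + 11.243×3.74 = 1.5982 + 84.555 + 42.048 = 128.20 W.
Ideal ⇒ P_in = P_out, so I_p = P_out/V_p = 128.20/220 = 0.583 A.

I_p ≈ 0.583 A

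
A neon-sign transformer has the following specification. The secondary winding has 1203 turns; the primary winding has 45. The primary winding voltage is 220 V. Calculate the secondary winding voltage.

V_s ≈ 5880 V

V_s/V_p = N_s/N_p, so V_s = 220 × 1203/45 = 5880 V.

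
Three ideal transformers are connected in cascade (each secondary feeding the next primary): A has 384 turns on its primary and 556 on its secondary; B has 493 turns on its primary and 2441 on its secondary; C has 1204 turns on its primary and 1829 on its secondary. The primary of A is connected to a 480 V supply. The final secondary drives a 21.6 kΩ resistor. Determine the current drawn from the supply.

I_supply ≈ 2.64 A

Secondary of A: V = 480.00 × 556/384 = 695.00 V.
Secondary of B: V = 695.00 × 2441/493 = 3441.2 V.
Secondary of C: V = 3441.2 × 1829/1204 = 5227.5 V.
I_load = 5227.5/21600 = 0.24201 A, so P_out = 5227.5 × 0.24201 = 1265.1 W.
All ideal ⇒ P_in = P_out, so I_supply = 1265.1/480 = 2.64 A.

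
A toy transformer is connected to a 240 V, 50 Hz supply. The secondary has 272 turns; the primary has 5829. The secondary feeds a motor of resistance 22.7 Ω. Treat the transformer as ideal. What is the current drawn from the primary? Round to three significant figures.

V_s = V_p × N_s/N_p = 240 × 272/5829 = 11.199 V.
I_s = V_s/R = 11.199/22.7 = 0.49336 A.
For an ideal transformer I_p N_p = I_s N_s, so I_p = 0.49336 × 272/5829 = 0.0230 A.

I_p ≈ 0.0230 A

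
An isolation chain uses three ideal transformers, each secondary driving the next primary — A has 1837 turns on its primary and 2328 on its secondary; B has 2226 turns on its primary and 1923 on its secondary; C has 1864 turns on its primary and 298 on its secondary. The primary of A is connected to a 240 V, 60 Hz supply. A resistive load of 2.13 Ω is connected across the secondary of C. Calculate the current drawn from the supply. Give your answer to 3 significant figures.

Secondary of A: V = 240.00 × 2328/1837 = 304.15 V.
Secondary of B: V = 304.15 × 1923/2226 = 262.75 V.
Secondary of C: V = 262.75 × 298/1864 = 42.006 V.
I_load = 42.006/2.13 = 19.721 A, so P_out = 42.006 × 19.721 = 828.40 W.
All ideal ⇒ P_in = P_out, so I_supply = 828.40/240 = 3.45 A.

I_supply ≈ 3.45 A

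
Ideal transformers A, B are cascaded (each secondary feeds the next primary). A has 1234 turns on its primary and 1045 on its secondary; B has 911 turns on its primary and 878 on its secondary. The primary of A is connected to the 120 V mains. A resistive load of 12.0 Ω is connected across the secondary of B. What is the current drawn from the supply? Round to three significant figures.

I_supply ≈ 6.66 A

After A: V = 120.00 × 1045/1234 = 101.62 V.
After B: V = 101.62 × 878/911 = 97.940 V.
I_load = 97.940/12.0 = 8.1616 A, so P_out = 97.940 × 8.1616 = 799.35 W.
All ideal ⇒ P_in = P_out, so I_supply = 799.35/120 = 6.66 A.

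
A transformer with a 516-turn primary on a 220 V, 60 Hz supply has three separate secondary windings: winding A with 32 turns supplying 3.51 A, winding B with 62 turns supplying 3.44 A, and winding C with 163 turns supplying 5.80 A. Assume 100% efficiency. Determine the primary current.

V_A = 220 × 32/516 = 13.643 V; V_B = 220 × 62/516 = 26.434 V; V_C = 220 × 163/516 = 69.496 V.
P_out = V_A I_A + V_B I_B + V_C I_C = 13.643×3.51 + 26.434×3.44 + 69.496×5.80 = 47.888 + 90.933 + 403.08 = 541.90 W.
Ideal ⇒ P_in = P_out, so I_p = P_out/V_p = 541.90/220 = 2.46 A.

I_p ≈ 2.46 A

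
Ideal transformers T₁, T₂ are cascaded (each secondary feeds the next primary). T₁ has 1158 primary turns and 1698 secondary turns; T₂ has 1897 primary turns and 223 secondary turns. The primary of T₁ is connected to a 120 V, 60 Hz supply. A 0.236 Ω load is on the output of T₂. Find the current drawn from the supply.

After T₁: V = 120.00 × 1698/1158 = 175.96 V.
After T₂: V = 175.96 × 223/1897 = 20.685 V.
I_load = 20.685/0.236 = 87.647 A, so P_out = 20.685 × 87.647 = 1812.9 W.
All ideal ⇒ P_in = P_out, so I_supply = 1812.9/120 = 15.1 A.

I_supply ≈ 15.1 A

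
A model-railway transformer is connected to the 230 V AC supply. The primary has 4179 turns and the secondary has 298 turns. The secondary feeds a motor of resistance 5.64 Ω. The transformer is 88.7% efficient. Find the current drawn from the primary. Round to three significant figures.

I_p ≈ 0.234 A

V_s = 230 × 298/4179 = 16.401 V.
I_s = V_s/R = 16.401/5.64 = 2.9080 A.
P_out = V_s I_s = 16.401 × 2.9080 = 47.694 W.
P_in = P_out/η = 47.694/0.887 = 53.770 W.
I_p = P_in/V_p = 53.770/230 = 0.234 A.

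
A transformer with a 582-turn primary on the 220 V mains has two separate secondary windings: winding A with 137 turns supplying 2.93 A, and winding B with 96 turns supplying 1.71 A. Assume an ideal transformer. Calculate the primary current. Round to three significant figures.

I_p ≈ 0.972 A

V_A = 220 × 137/582 = 51.787 V; V_B = 220 × 96/582 = 36.289 V.
P_out = V_A I_A + V_B I_B = 51.787×2.93 + 36.289×1.71 = 151.74 + 62.054 = 213.79 W.
Ideal ⇒ P_in = P_out, so I_p = P_out/V_p = 213.79/220 = 0.972 A.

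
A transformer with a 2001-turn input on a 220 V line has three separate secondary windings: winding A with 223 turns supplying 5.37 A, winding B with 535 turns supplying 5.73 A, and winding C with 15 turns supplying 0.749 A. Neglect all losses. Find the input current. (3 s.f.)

I_in ≈ 2.14 A

V_A = 220 × 223/2001 = 24.518 V; V_B = 220 × 535/2001 = 58.821 V; V_C = 220 × 15/2001 = 1.6492 V.
P_out = V_A I_A + V_B I_B + V_C I_C = 24.518×5.37 + 58.821×5.73 + 1.6492×0.749 = 131.66 + 337.04 + 1.2352 = 469.94 W.
Ideal ⇒ P_in = P_out, so I_in = P_out/V_in = 469.94/220 = 2.14 A.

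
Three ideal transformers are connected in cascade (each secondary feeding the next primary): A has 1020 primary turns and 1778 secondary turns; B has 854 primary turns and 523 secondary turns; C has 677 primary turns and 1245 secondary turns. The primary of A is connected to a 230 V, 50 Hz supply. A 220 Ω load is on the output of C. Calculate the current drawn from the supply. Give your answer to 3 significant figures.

I_supply ≈ 4.03 A

After A: V = 230.00 × 1778/1020 = 400.92 V.
After B: V = 400.92 × 523/854 = 245.53 V.
After C: V = 245.53 × 1245/677 = 451.53 V.
I_load = 451.53/220 = 2.0524 A, so P_out = 451.53 × 2.0524 = 926.71 W.
All ideal ⇒ P_in = P_out, so I_supply = 926.71/230 = 4.03 A.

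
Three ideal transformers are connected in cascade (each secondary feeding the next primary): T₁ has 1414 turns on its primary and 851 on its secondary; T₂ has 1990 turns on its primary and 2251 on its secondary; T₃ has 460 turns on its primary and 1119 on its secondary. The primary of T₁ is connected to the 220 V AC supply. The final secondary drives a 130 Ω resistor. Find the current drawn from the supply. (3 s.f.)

I_supply ≈ 4.64 A

After T₁: V = 220.00 × 851/1414 = 132.40 V.
After T₂: V = 132.40 × 2251/1990 = 149.77 V.
After T₃: V = 149.77 × 1119/460 = 364.33 V.
I_load = 364.33/130 = 2.8026 A, so P_out = 364.33 × 2.8026 = 1021.1 W.
All ideal ⇒ P_in = P_out, so I_supply = 1021.1/220 = 4.64 A.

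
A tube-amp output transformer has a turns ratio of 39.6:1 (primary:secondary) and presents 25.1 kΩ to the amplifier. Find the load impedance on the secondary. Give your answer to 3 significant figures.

Z_s ≈ 16.0 Ω

Z_s = Z_p/(N_p/N_s)² = 25100/39.6² = 16.0 Ω.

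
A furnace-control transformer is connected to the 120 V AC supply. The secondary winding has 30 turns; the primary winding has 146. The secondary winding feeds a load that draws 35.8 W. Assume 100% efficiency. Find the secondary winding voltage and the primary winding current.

V_s ≈ 24.7 V, I_p ≈ 0.298 A

V_s = V_p × N_s/N_p = 120 × 30/146 = 24.658 V.
I_s = P/V_s = 35.8/24.658 = 1.4519 A.
I_p = I_s × N_s/N_p = 1.4519 × 30/146 = 0.298 A.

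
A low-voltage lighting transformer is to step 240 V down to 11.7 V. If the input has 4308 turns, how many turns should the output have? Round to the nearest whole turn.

N_out = 210 turns

N_out/N_in = V_out/V_in, so N_out = 4308 × 11.7/240 = 210.0 ≈ 210 turns.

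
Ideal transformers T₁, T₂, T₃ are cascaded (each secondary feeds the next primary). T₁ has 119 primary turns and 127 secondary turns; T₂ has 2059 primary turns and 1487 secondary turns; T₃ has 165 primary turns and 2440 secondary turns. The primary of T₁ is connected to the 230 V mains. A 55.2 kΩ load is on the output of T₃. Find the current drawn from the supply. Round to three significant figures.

After T₁: V = 230.00 × 127/119 = 245.46 V.
After T₂: V = 245.46 × 1487/2059 = 177.27 V.
After T₃: V = 177.27 × 2440/165 = 2621.5 V.
I_load = 2621.5/55200 = 0.047490 A, so P_out = 2621.5 × 0.047490 = 124.49 W.
All ideal ⇒ P_in = P_out, so I_supply = 124.49/230 = 0.541 A.

I_supply ≈ 0.541 A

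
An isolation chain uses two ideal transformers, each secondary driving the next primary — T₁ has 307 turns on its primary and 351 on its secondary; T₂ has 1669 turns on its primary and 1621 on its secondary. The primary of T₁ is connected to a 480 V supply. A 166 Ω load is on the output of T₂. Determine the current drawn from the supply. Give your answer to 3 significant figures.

After T₁: V = 480.00 × 351/307 = 548.79 V.
After T₂: V = 548.79 × 1621/1669 = 533.01 V.
I_load = 533.01/166 = 3.2109 A, so P_out = 533.01 × 3.2109 = 1711.5 W.
All ideal ⇒ P_in = P_out, so I_supply = 1711.5/480 = 3.57 A.

I_supply ≈ 3.57 A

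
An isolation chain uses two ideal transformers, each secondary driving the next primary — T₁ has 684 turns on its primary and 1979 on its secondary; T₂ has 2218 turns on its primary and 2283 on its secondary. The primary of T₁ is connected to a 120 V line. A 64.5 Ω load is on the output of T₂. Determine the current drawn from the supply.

I_supply ≈ 16.5 A

Secondary of T₁: V = 120.00 × 1979/684 = 347.19 V.
Secondary of T₂: V = 347.19 × 2283/2218 = 357.37 V.
I_load = 357.37/64.5 = 5.5406 A, so P_out = 357.37 × 5.5406 = 1980.0 W.
All ideal ⇒ P_in = P_out, so I_supply = 1980.0/120 = 16.5 A.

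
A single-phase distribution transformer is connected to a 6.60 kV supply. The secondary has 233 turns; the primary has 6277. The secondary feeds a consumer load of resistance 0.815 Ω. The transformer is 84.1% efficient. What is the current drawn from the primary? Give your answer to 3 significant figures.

I_p ≈ 13.3 A

V_s = 6600 × 233/6277 = 244.99 V.
I_s = V_s/R = 244.99/0.815 = 300.60 A.
P_out = V_s I_s = 244.99 × 300.60 = 73644 W.
P_in = P_out/η = 73644/0.841 = 87567 W.
I_p = P_in/V_p = 87567/6600 = 13.3 A.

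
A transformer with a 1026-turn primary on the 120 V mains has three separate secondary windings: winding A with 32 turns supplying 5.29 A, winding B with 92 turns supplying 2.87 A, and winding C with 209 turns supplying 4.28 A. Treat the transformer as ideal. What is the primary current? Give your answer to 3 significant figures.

I_p ≈ 1.29 A

V_A = 120 × 32/1026 = 3.7427 V; V_B = 120 × 92/1026 = 10.760 V; V_C = 120 × 209/1026 = 24.444 V.
P_out = V_A I_A + V_B I_B + V_C I_C = 3.7427×5.29 + 10.760×2.87 + 24.444×4.28 = 19.799 + 30.882 + 104.62 = 155.30 W.
Ideal ⇒ P_in = P_out, so I_p = P_out/V_p = 155.30/120 = 1.29 A.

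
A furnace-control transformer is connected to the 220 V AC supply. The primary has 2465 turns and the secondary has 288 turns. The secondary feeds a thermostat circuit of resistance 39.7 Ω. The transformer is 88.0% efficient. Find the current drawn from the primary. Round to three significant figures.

I_p ≈ 0.0860 A

V_s = 220 × 288/2465 = 25.704 V.
I_s = V_s/R = 25.704/39.7 = 0.64745 A.
P_out = V_s I_s = 25.704 × 0.64745 = 16.642 W.
P_in = P_out/η = 16.642/0.880 = 18.911 W.
I_p = P_in/V_p = 18.911/220 = 0.0860 A.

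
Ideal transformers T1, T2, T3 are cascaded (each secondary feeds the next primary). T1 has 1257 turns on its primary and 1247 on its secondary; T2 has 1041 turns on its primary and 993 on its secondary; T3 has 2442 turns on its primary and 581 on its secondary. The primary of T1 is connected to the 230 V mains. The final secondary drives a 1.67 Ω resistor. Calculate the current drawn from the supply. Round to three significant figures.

I_supply ≈ 6.98 A

Secondary of T1: V = 230.00 × 1247/1257 = 228.17 V.
Secondary of T2: V = 228.17 × 993/1041 = 217.65 V.
Secondary of T3: V = 217.65 × 581/2442 = 51.783 V.
I_load = 51.783/1.67 = 31.008 A, so P_out = 51.783 × 31.008 = 1605.7 W.
All ideal ⇒ P_in = P_out, so I_supply = 1605.7/230 = 6.98 A.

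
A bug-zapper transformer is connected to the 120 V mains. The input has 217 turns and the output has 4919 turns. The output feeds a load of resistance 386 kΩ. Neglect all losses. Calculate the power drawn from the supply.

V_out = V_in × N_out/N_in = 120 × 4919/217 = 2720.2 V.
I_out = V_out/R = 2720.2/386000 = 0.0070471 A.
I_in = I_out × N_out/N_in = 0.0070471 × 4919/217 = 0.15975 A.
P = V_in I_in = 120 × 0.15975 = 19.2 W.

P ≈ 19.2 W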